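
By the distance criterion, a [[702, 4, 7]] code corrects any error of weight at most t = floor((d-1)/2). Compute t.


Code parameters: [[702, 4, 7]], distance d = 7.
Number of correctable errors = floor((d-1)/2)
= floor((7 - 1)/2)
= floor(6/2)
= 3

3


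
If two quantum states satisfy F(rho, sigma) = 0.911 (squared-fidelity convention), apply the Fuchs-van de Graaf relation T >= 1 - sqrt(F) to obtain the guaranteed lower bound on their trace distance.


Fuchs-van de Graaf (squared-fidelity convention): 1 - sqrt(F) <= T <= sqrt(1 - F).
Lower bound: T >= 1 - sqrt(F)
sqrt(F) = sqrt(0.911) = 0.9545
T >= 1 - 0.9545
T >= 0.0455

0.0455


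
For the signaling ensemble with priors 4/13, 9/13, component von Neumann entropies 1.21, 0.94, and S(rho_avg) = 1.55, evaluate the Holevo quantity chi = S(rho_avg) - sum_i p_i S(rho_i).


chi = S(rho) - sum_i p_i * S(rho_i)
Weighted entropy = 4/13 * 1.21 + 9/13 * 0.94
= 1.0231
chi = 1.55 - 1.0231
= 0.5269

0.5269


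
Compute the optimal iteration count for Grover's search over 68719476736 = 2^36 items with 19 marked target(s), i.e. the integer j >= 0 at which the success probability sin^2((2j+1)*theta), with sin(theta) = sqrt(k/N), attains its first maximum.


After j Grover iterations the success probability is P(j) = sin^2((2j+1)*theta), where sin(theta) = sqrt(k/N).
N = 2^36 = 68719476736, k = 19
sin(theta) = sqrt(k/N) = 1.662787988e-05
theta = arcsin(sqrt(k/N)) = 1.662787988e-05 rad
P(j) reaches its first maximum when (2j+1)*theta is as close as possible to pi/2, i.e. j = round(pi/(4*theta) - 1/2).
pi/(4*theta) - 1/2 = 47233.3127
(For comparison, the common estimate pi/4 * sqrt(N/k) = 47233.8127; the exact maximiser is used here.)
Optimal iterations = 47233

47233


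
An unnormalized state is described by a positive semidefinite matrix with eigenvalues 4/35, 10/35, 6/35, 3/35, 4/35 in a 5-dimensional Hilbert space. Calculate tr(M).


tr(M) = sum of eigenvalues
= 4/35 + 10/35 + 6/35 + 3/35 + 4/35
= 27/35
= 0.7714

0.7714


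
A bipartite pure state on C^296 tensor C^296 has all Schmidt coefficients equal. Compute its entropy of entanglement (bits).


For a maximally entangled state in d x d:
S = log2(d) = log2(296)
= 8.2095

8.2095


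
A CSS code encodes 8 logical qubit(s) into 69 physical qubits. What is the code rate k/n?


Code rate R = k/n
= 8/69
= 0.1159

0.1159


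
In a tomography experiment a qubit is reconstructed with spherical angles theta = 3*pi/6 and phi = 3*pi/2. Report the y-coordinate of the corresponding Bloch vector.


theta = 1.5708, phi = 4.7124
r_y = sin(theta)*sin(phi) = 1.0000 * -1.0000
r_y = -1.0000

-1.0000


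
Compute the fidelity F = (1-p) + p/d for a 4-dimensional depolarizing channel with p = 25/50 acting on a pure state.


F = (1-p) + p/d
= (1 - 0.5000) + 0.5000/4
= 0.5000 + 0.1250
= 0.6250

0.6250


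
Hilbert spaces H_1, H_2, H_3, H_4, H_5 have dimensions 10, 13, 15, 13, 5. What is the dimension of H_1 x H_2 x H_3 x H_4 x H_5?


dim(H_1 x H_2 x H_3 x H_4 x H_5) = 10 * 13 * 15 * 13 * 5
= 130 * 15 * 13 * 5
= 1950 * 13 * 5
= 25350 * 5
= 126750

126750


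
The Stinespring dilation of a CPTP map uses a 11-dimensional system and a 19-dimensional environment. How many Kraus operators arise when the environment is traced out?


Tracing out the environment in an orthonormal basis {|i>_E} gives Kraus operators K_i = <i|_E U |0>_E.
Number of Kraus operators = dim(H_env) = d_env
= 19

19


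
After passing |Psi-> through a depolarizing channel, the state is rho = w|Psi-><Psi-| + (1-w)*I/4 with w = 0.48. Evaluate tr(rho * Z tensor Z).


|Psi-> = (|01> - |10>)/sqrt(2)
For the pure Bell state, <Z_A Z_B> = -1 (Bell-state Pauli correlator).
The maximally-mixed part I/4 has tr(I/4 * P tensor P) = 0 for any traceless Pauli P.
So <Z_A Z_B>_rho = w * (-1) + (1 - w) * 0
= 0.48 * (-1)
= -0.4800

-0.4800


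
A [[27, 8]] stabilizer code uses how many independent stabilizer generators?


For an [[n,k]] stabilizer code:
Number of stabilizer generators = n - k
= 27 - 8
= 19

19


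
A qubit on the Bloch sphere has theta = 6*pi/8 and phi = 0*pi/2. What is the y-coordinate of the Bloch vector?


theta = 2.3562, phi = 0.0000
r_y = sin(theta)*sin(phi) = 0.7071 * 0.0000
r_y = 0.0000

0.0000


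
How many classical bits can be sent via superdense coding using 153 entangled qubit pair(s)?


Superdense coding allows 2 classical bits per shared entangled pair.
153 pair(s) -> 2 * 153 = 306 classical bits

306


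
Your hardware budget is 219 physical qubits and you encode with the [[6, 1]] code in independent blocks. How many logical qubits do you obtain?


Each code block uses 6 physical qubits for 1 logical qubit(s).
Number of complete blocks = floor(219 / 6) = 36
Logical qubits = 36 * 1
= 36

36


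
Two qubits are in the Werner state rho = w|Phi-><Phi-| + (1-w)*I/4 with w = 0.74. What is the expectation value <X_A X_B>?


|Phi-> = (|00> - |11>)/sqrt(2)
For the pure Bell state, <X_A X_B> = -1 (Bell-state Pauli correlator).
The maximally-mixed part I/4 has tr(I/4 * P tensor P) = 0 for any traceless Pauli P.
So <X_A X_B>_rho = w * (-1) + (1 - w) * 0
= 0.74 * (-1)
= -0.7400

-0.7400


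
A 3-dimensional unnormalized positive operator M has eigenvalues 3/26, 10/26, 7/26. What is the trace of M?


tr(M) = sum of eigenvalues
= 3/26 + 10/26 + 7/26
= 20/26
= 0.7692

0.7692


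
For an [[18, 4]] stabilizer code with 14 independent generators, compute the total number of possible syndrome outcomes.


Each stabilizer generator gives a binary (+1 or -1) measurement outcome.
With 14 independent generators:
Total syndromes = 2^14
= 16384

16384


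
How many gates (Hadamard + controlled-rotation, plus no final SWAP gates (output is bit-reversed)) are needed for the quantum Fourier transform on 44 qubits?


Hadamard gates: 44
Controlled rotations: n*(n-1)/2 = 44*43/2 = 946
SWAP gates: 0 (omitted)
Total = 44 + 946
= 990

990


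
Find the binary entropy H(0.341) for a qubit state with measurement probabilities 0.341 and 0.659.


S = -p*log2(p) - (1-p)*log2(1-p)
p = 0.3410, 1-p = 0.6590
= -0.3410 * log2(0.3410) - 0.6590 * log2(0.6590)
= -(-0.5293) - (-0.3965)
= 0.9258

0.9258


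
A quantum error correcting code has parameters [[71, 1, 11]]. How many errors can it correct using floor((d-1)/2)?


Code parameters: [[71, 1, 11]], distance d = 11.
Number of correctable errors = floor((d-1)/2)
= floor((11 - 1)/2)
= floor(10/2)
= 5

5


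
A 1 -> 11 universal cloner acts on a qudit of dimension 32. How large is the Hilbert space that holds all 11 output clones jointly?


Output space = H^(tensor 11) where dim(H) = 32
dim = 32^11
= 1024 (after 2 factors)
= 32768 (after 3 factors)
= 1048576 (after 4 factors)
= 33554432 (after 5 factors)
= 1073741824 (after 6 factors)
= 34359738368 (after 7 factors)
= 1099511627776 (after 8 factors)
= 35184372088832 (after 9 factors)
= 1125899906842624 (after 10 factors)
= 36028797018963968 (after 11 factors)
= 36028797018963968

36028797018963968


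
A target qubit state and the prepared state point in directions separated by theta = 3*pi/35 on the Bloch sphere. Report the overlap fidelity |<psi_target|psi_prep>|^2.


For states separated by angle theta on Bloch sphere:
F = cos^2(theta/2)
theta = 3*pi/35 = 0.2693
theta/2 = 0.1346
cos(theta/2) = 0.9909
F = 0.9820

0.9820


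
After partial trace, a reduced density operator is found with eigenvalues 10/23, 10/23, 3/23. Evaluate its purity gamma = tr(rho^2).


tr(rho^2) = sum of eigenvalues squared
= (10/23)^2 + (10/23)^2 + (3/23)^2
= (100 + 100 + 9) / 529
= 209/529
= 0.3951

0.3951


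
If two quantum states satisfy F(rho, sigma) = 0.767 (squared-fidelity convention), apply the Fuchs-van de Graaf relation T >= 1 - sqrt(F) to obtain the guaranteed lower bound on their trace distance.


Fuchs-van de Graaf (squared-fidelity convention): 1 - sqrt(F) <= T <= sqrt(1 - F).
Lower bound: T >= 1 - sqrt(F)
sqrt(F) = sqrt(0.767) = 0.8758
T >= 1 - 0.8758
T >= 0.1242

0.1242


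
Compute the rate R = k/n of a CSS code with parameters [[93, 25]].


Code rate R = k/n
= 25/93
= 0.2688

0.2688


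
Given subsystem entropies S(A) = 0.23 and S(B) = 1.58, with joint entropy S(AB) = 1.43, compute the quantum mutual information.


I(A:B) = S(A) + S(B) - S(AB)
= 0.23 + 1.58 - 1.43
= 0.3800

0.3800


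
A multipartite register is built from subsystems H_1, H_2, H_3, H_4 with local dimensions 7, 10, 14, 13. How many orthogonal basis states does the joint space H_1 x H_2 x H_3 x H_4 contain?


dim(H_1 x H_2 x H_3 x H_4) = 7 * 10 * 14 * 13
= 70 * 14 * 13
= 980 * 13
= 12740

12740


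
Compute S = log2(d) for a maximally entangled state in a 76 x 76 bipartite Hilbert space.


For a maximally entangled state in d x d:
S = log2(d) = log2(76)
= 6.2479

6.2479


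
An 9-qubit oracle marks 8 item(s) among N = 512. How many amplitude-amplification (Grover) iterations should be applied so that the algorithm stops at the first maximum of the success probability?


After j Grover iterations the success probability is P(j) = sin^2((2j+1)*theta), where sin(theta) = sqrt(k/N).
N = 2^9 = 512, k = 8
sin(theta) = sqrt(k/N) = 0.125
theta = arcsin(sqrt(k/N)) = 0.1253278312 rad
P(j) reaches its first maximum when (2j+1)*theta is as close as possible to pi/2, i.e. j = round(pi/(4*theta) - 1/2).
pi/(4*theta) - 1/2 = 5.7667
(For comparison, the common estimate pi/4 * sqrt(N/k) = 6.2832; the exact maximiser is used here.)
Optimal iterations = 6

6


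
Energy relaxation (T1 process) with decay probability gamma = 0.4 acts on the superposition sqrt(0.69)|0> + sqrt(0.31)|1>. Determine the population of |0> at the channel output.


For amplitude damping with parameter gamma on state sqrt(a)|0> + sqrt(b)|1>:
alpha^2 = 0.69, beta^2 = 0.31
P(|0>) = alpha^2 + gamma * beta^2
= 0.69 + 0.4 * 0.31
= 0.69 + 0.1240
= 0.8140

0.8140


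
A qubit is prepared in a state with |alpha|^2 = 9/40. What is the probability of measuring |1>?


|alpha|^2 = 9/40 = 0.2250
|beta|^2 = 1 - 9/40 = 31/40 = 0.7750
P(|1>) = |beta|^2 = 0.7750

0.7750


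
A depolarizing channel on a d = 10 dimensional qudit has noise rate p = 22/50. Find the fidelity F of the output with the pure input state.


F = (1-p) + p/d
= (1 - 0.4400) + 0.4400/10
= 0.5600 + 0.0440
= 0.6040

0.6040


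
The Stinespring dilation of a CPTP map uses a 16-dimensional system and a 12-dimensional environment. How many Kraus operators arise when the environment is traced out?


Tracing out the environment in an orthonormal basis {|i>_E} gives Kraus operators K_i = <i|_E U |0>_E.
Number of Kraus operators = dim(H_env) = d_env
= 12

12


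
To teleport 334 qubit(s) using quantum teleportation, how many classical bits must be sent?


Quantum teleportation requires 2 classical bits per qubit teleported.
334 qubit(s) -> 2 * 334 = 668 classical bits

668


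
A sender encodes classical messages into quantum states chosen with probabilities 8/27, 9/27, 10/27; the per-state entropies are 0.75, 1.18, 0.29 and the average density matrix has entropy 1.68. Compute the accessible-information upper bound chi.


chi = S(rho) - sum_i p_i * S(rho_i)
Weighted entropy = 8/27 * 0.75 + 9/27 * 1.18 + 10/27 * 0.29
= 0.7230
chi = 1.68 - 0.7230
= 0.9570

0.9570


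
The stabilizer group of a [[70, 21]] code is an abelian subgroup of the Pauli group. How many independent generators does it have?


For an [[n,k]] stabilizer code:
Number of stabilizer generators = n - k
= 70 - 21
= 49

49


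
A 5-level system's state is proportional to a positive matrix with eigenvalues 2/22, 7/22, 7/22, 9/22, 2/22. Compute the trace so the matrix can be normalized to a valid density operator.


tr(M) = sum of eigenvalues
= 2/22 + 7/22 + 7/22 + 9/22 + 2/22
= 27/22
= 1.2273

1.2273


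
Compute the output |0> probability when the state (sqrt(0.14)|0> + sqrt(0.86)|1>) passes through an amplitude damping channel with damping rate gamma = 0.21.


For amplitude damping with parameter gamma on state sqrt(a)|0> + sqrt(b)|1>:
alpha^2 = 0.14, beta^2 = 0.86
P(|0>) = alpha^2 + gamma * beta^2
= 0.14 + 0.21 * 0.86
= 0.14 + 0.1806
= 0.3206

0.3206


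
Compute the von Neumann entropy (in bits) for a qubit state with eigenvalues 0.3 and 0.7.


S = -p*log2(p) - (1-p)*log2(1-p)
p = 0.3000, 1-p = 0.7000
= -0.3000 * log2(0.3000) - 0.7000 * log2(0.7000)
= -(-0.5211) - (-0.3602)
= 0.8813

0.8813


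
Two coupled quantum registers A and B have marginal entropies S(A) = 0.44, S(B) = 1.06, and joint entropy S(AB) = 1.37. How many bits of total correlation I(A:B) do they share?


I(A:B) = S(A) + S(B) - S(AB)
= 0.44 + 1.06 - 1.37
= 0.1300

0.1300


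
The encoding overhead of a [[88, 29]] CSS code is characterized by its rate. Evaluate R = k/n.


Code rate R = k/n
= 29/88
= 0.3295

0.3295


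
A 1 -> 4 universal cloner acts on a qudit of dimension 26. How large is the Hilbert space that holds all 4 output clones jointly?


Output space = H^(tensor 4) where dim(H) = 26
dim = 26^4
= 676 (after 2 factors)
= 17576 (after 3 factors)
= 456976 (after 4 factors)
= 456976

456976


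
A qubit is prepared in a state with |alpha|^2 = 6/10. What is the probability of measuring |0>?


|alpha|^2 = 6/10 = 0.6000
|beta|^2 = 1 - 6/10 = 4/10 = 0.4000
P(|0>) = |alpha|^2 = 0.6000

0.6000


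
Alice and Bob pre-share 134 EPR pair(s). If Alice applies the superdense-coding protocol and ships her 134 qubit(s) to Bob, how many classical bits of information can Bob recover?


Superdense coding allows 2 classical bits per shared entangled pair.
134 pair(s) -> 2 * 134 = 268 classical bits

268


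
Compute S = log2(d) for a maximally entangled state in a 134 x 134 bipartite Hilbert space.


For a maximally entangled state in d x d:
S = log2(d) = log2(134)
= 7.0661

7.0661


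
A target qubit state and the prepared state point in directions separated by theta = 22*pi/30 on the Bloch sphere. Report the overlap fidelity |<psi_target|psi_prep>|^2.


For states separated by angle theta on Bloch sphere:
F = cos^2(theta/2)
theta = 22*pi/30 = 2.3038
theta/2 = 1.1519
cos(theta/2) = 0.4067
F = 0.1654

0.1654


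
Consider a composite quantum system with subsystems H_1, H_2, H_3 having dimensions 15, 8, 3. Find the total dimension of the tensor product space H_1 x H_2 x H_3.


dim(H_1 x H_2 x H_3) = 15 * 8 * 3
= 120 * 3
= 360

360


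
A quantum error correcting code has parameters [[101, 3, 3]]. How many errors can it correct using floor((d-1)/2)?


Code parameters: [[101, 3, 3]], distance d = 3.
Number of correctable errors = floor((d-1)/2)
= floor((3 - 1)/2)
= floor(2/2)
= 1

1


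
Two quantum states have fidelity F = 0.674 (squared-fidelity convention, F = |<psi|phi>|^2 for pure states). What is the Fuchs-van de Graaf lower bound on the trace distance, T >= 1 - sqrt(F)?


Fuchs-van de Graaf (squared-fidelity convention): 1 - sqrt(F) <= T <= sqrt(1 - F).
Lower bound: T >= 1 - sqrt(F)
sqrt(F) = sqrt(0.674) = 0.8210
T >= 1 - 0.8210
T >= 0.1790

0.1790


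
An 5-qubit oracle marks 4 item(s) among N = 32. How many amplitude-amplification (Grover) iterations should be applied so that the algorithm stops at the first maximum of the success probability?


After j Grover iterations the success probability is P(j) = sin^2((2j+1)*theta), where sin(theta) = sqrt(k/N).
N = 2^5 = 32, k = 4
sin(theta) = sqrt(k/N) = 0.3535533906
theta = arcsin(sqrt(k/N)) = 0.3613671239 rad
P(j) reaches its first maximum when (2j+1)*theta is as close as possible to pi/2, i.e. j = round(pi/(4*theta) - 1/2).
pi/(4*theta) - 1/2 = 1.6734
(For comparison, the common estimate pi/4 * sqrt(N/k) = 2.2214; the exact maximiser is used here.)
Optimal iterations = 2

2


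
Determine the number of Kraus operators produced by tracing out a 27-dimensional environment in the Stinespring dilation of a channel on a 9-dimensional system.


Tracing out the environment in an orthonormal basis {|i>_E} gives Kraus operators K_i = <i|_E U |0>_E.
Number of Kraus operators = dim(H_env) = d_env
= 27

27


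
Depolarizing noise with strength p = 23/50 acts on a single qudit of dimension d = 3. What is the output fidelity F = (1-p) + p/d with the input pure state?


F = (1-p) + p/d
= (1 - 0.4600) + 0.4600/3
= 0.5400 + 0.1533
= 0.6933

0.6933


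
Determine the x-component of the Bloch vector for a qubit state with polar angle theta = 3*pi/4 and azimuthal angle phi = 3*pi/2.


theta = 2.3562, phi = 4.7124
r_x = sin(theta)*cos(phi) = 0.7071 * 0.0000
r_x = 0.0000

0.0000


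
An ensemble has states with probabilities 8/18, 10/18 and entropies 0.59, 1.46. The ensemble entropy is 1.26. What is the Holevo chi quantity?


chi = S(rho) - sum_i p_i * S(rho_i)
Weighted entropy = 8/18 * 0.59 + 10/18 * 1.46
= 1.0733
chi = 1.26 - 1.0733
= 0.1867

0.1867


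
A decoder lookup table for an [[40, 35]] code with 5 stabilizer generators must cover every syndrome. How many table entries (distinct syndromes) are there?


Each stabilizer generator gives a binary (+1 or -1) measurement outcome.
With 5 independent generators:
Total syndromes = 2^5
= 32

32


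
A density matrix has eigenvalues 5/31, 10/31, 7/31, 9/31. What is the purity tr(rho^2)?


tr(rho^2) = sum of eigenvalues squared
= (5/31)^2 + (10/31)^2 + (7/31)^2 + (9/31)^2
= (25 + 100 + 49 + 81) / 961
= 255/961
= 0.2653

0.2653


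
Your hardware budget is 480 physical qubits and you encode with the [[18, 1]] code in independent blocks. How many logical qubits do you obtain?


Each code block uses 18 physical qubits for 1 logical qubit(s).
Number of complete blocks = floor(480 / 18) = 26
Logical qubits = 26 * 1
= 26

26


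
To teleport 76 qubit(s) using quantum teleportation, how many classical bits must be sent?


Quantum teleportation requires 2 classical bits per qubit teleported.
76 qubit(s) -> 2 * 76 = 152 classical bits

152


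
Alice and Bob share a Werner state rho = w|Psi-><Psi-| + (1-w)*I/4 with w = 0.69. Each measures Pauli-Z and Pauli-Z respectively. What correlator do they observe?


|Psi-> = (|01> - |10>)/sqrt(2)
For the pure Bell state, <Z_A Z_B> = -1 (Bell-state Pauli correlator).
The maximally-mixed part I/4 has tr(I/4 * P tensor P) = 0 for any traceless Pauli P.
So <Z_A Z_B>_rho = w * (-1) + (1 - w) * 0
= 0.69 * (-1)
= -0.6900

-0.6900


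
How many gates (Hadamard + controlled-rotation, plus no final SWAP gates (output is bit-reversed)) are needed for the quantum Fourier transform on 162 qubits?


Hadamard gates: 162
Controlled rotations: n*(n-1)/2 = 162*161/2 = 13041
SWAP gates: 0 (omitted)
Total = 162 + 13041
= 13203

13203


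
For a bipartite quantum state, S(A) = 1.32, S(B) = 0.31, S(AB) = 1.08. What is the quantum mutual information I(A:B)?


I(A:B) = S(A) + S(B) - S(AB)
= 1.32 + 0.31 - 1.08
= 0.5500

0.5500


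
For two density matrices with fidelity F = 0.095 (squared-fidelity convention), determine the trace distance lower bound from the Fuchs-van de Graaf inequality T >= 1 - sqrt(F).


Fuchs-van de Graaf (squared-fidelity convention): 1 - sqrt(F) <= T <= sqrt(1 - F).
Lower bound: T >= 1 - sqrt(F)
sqrt(F) = sqrt(0.095) = 0.3082
T >= 1 - 0.3082
T >= 0.6918

0.6918


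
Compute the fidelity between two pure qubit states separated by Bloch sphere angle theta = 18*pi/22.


For states separated by angle theta on Bloch sphere:
F = cos^2(theta/2)
theta = 18*pi/22 = 2.5704
theta/2 = 1.2852
cos(theta/2) = 0.2817
F = 0.0794

0.0794


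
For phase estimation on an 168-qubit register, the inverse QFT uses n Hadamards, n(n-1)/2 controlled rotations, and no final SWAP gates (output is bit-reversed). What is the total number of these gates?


Hadamard gates: 168
Controlled rotations: n*(n-1)/2 = 168*167/2 = 14028
SWAP gates: 0 (omitted)
Total = 168 + 14028
= 14196

14196


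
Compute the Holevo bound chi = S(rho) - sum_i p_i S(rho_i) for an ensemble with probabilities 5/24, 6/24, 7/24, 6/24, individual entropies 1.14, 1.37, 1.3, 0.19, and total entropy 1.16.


chi = S(rho) - sum_i p_i * S(rho_i)
Weighted entropy = 5/24 * 1.14 + 6/24 * 1.37 + 7/24 * 1.3 + 6/24 * 0.19
= 1.0067
chi = 1.16 - 1.0067
= 0.1533

0.1533


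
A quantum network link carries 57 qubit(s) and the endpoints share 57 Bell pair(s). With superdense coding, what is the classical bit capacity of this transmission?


Superdense coding allows 2 classical bits per shared entangled pair.
57 pair(s) -> 2 * 57 = 114 classical bits

114


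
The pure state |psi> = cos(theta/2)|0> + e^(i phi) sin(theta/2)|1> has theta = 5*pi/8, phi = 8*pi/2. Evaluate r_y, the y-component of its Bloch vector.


theta = 1.9635, phi = 12.5664
r_y = sin(theta)*sin(phi) = 0.9239 * 0.0000
r_y = 0.0000

0.0000


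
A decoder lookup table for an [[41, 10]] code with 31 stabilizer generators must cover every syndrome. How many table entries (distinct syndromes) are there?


Each stabilizer generator gives a binary (+1 or -1) measurement outcome.
With 31 independent generators:
Total syndromes = 2^31
= 2147483648

2147483648


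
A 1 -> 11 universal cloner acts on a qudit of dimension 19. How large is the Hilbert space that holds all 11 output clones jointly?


Output space = H^(tensor 11) where dim(H) = 19
dim = 19^11
= 361 (after 2 factors)
= 6859 (after 3 factors)
= 130321 (after 4 factors)
= 2476099 (after 5 factors)
= 47045881 (after 6 factors)
= 893871739 (after 7 factors)
= 16983563041 (after 8 factors)
= 322687697779 (after 9 factors)
= 6131066257801 (after 10 factors)
= 116490258898219 (after 11 factors)
= 116490258898219

116490258898219


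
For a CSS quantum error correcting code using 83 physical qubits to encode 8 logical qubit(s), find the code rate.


Code rate R = k/n
= 8/83
= 0.0964

0.0964


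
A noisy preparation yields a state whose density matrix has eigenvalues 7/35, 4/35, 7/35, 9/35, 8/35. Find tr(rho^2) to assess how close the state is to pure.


tr(rho^2) = sum of eigenvalues squared
= (7/35)^2 + (4/35)^2 + (7/35)^2 + (9/35)^2 + (8/35)^2
= (49 + 16 + 49 + 81 + 64) / 1225
= 259/1225
= 0.2114

0.2114


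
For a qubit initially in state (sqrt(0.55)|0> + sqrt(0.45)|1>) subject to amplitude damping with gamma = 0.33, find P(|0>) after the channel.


For amplitude damping with parameter gamma on state sqrt(a)|0> + sqrt(b)|1>:
alpha^2 = 0.55, beta^2 = 0.45
P(|0>) = alpha^2 + gamma * beta^2
= 0.55 + 0.33 * 0.45
= 0.55 + 0.1485
= 0.6985

0.6985


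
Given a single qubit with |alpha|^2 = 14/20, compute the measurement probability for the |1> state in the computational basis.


|alpha|^2 = 14/20 = 0.7000
|beta|^2 = 1 - 14/20 = 6/20 = 0.3000
P(|1>) = |beta|^2 = 0.3000

0.3000


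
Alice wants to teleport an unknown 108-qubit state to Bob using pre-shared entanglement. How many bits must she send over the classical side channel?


Quantum teleportation requires 2 classical bits per qubit teleported.
108 qubit(s) -> 2 * 108 = 216 classical bits

216


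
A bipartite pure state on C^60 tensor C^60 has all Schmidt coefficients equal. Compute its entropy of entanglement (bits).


For a maximally entangled state in d x d:
S = log2(d) = log2(60)
= 5.9069

5.9069


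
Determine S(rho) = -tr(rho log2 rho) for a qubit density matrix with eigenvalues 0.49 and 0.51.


S = -p*log2(p) - (1-p)*log2(1-p)
p = 0.4900, 1-p = 0.5100
= -0.4900 * log2(0.4900) - 0.5100 * log2(0.5100)
= -(-0.5043) - (-0.4954)
= 0.9997

0.9997


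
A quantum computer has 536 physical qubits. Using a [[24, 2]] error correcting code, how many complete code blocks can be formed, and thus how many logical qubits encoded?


Each code block uses 24 physical qubits for 2 logical qubit(s).
Number of complete blocks = floor(536 / 24) = 22
Logical qubits = 22 * 2
= 44

44


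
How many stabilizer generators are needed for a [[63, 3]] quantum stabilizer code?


For an [[n,k]] stabilizer code:
Number of stabilizer generators = n - k
= 63 - 3
= 60

60


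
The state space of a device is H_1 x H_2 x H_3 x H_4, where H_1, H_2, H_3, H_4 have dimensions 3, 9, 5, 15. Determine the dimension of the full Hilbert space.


dim(H_1 x H_2 x H_3 x H_4) = 3 * 9 * 5 * 15
= 27 * 5 * 15
= 135 * 15
= 2025

2025


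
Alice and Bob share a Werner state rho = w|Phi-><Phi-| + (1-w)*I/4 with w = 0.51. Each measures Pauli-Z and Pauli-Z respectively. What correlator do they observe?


|Phi-> = (|00> - |11>)/sqrt(2)
For the pure Bell state, <Z_A Z_B> = +1 (Bell-state Pauli correlator).
The maximally-mixed part I/4 has tr(I/4 * P tensor P) = 0 for any traceless Pauli P.
So <Z_A Z_B>_rho = w * (+1) + (1 - w) * 0
= 0.51 * (+1)
= 0.5100

0.5100


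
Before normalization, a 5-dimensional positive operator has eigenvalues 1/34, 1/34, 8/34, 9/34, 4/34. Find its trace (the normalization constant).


tr(M) = sum of eigenvalues
= 1/34 + 1/34 + 8/34 + 9/34 + 4/34
= 23/34
= 0.6765

0.6765


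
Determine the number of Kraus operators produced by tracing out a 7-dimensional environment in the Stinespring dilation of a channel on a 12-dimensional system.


Tracing out the environment in an orthonormal basis {|i>_E} gives Kraus operators K_i = <i|_E U |0>_E.
Number of Kraus operators = dim(H_env) = d_env
= 7

7


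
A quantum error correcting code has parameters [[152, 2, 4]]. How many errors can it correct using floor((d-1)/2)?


Code parameters: [[152, 2, 4]], distance d = 4.
Number of correctable errors = floor((d-1)/2)
= floor((4 - 1)/2)
= floor(3/2)
= 1

1


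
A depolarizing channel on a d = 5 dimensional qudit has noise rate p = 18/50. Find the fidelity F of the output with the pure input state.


F = (1-p) + p/d
= (1 - 0.3600) + 0.3600/5
= 0.6400 + 0.0720
= 0.7120

0.7120


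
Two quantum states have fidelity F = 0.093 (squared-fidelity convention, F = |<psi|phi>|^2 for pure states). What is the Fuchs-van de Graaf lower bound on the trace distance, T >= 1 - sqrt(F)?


Fuchs-van de Graaf (squared-fidelity convention): 1 - sqrt(F) <= T <= sqrt(1 - F).
Lower bound: T >= 1 - sqrt(F)
sqrt(F) = sqrt(0.093) = 0.3050
T >= 1 - 0.3050
T >= 0.6950

0.6950


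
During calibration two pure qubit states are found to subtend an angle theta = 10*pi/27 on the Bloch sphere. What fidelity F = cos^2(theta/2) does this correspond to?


For states separated by angle theta on Bloch sphere:
F = cos^2(theta/2)
theta = 10*pi/27 = 1.1636
theta/2 = 0.5818
cos(theta/2) = 0.8355
F = 0.6980

0.6980


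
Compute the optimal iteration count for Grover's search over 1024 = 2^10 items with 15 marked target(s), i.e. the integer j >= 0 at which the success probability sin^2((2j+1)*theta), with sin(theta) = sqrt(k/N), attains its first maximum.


After j Grover iterations the success probability is P(j) = sin^2((2j+1)*theta), where sin(theta) = sqrt(k/N).
N = 2^10 = 1024, k = 15
sin(theta) = sqrt(k/N) = 0.1210307296
theta = arcsin(sqrt(k/N)) = 0.1213281797 rad
P(j) reaches its first maximum when (2j+1)*theta is as close as possible to pi/2, i.e. j = round(pi/(4*theta) - 1/2).
pi/(4*theta) - 1/2 = 5.9733
(For comparison, the common estimate pi/4 * sqrt(N/k) = 6.4892; the exact maximiser is used here.)
Optimal iterations = 6

6


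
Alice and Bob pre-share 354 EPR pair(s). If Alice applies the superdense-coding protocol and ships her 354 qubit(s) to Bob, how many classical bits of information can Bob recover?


Superdense coding allows 2 classical bits per shared entangled pair.
354 pair(s) -> 2 * 354 = 708 classical bits

708


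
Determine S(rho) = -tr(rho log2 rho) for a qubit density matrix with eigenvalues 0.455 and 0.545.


S = -p*log2(p) - (1-p)*log2(1-p)
p = 0.4550, 1-p = 0.5450
= -0.4550 * log2(0.4550) - 0.5450 * log2(0.5450)
= -(-0.5169) - (-0.4772)
= 0.9941

0.9941


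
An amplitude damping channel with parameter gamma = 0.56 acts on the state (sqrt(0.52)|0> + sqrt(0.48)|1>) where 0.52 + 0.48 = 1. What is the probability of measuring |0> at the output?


For amplitude damping with parameter gamma on state sqrt(a)|0> + sqrt(b)|1>:
alpha^2 = 0.52, beta^2 = 0.48
P(|0>) = alpha^2 + gamma * beta^2
= 0.52 + 0.56 * 0.48
= 0.52 + 0.2688
= 0.7888

0.7888


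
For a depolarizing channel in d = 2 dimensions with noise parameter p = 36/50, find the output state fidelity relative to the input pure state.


F = (1-p) + p/d
= (1 - 0.7200) + 0.7200/2
= 0.2800 + 0.3600
= 0.6400

0.6400


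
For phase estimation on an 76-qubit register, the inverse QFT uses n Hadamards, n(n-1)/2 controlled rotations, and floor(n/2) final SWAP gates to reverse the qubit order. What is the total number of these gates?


Hadamard gates: 76
Controlled rotations: n*(n-1)/2 = 76*75/2 = 2850
SWAP gates: floor(n/2) = floor(76/2) = 38
Total = 76 + 2850 + 38
= 2964

2964


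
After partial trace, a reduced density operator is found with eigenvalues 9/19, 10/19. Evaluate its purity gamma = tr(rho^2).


tr(rho^2) = sum of eigenvalues squared
= (9/19)^2 + (10/19)^2
= (81 + 100) / 361
= 181/361
= 0.5014

0.5014


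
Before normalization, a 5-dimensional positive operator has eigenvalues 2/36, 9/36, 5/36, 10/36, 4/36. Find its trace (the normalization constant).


tr(M) = sum of eigenvalues
= 2/36 + 9/36 + 5/36 + 10/36 + 4/36
= 30/36
= 0.8333

0.8333


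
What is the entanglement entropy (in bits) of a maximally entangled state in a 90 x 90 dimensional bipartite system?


For a maximally entangled state in d x d:
S = log2(d) = log2(90)
= 6.4919

6.4919


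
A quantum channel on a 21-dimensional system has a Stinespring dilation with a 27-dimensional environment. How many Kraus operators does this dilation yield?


Tracing out the environment in an orthonormal basis {|i>_E} gives Kraus operators K_i = <i|_E U |0>_E.
Number of Kraus operators = dim(H_env) = d_env
= 27

27


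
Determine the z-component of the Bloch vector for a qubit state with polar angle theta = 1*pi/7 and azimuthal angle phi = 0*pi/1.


theta = 0.4488, phi = 0.0000
r_z = cos(theta) = 0.9010

0.9010


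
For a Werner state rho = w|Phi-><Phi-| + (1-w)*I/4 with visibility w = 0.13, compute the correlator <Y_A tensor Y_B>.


|Phi-> = (|00> - |11>)/sqrt(2)
For the pure Bell state, <Y_A Y_B> = +1 (Bell-state Pauli correlator).
The maximally-mixed part I/4 has tr(I/4 * P tensor P) = 0 for any traceless Pauli P.
So <Y_A Y_B>_rho = w * (+1) + (1 - w) * 0
= 0.13 * (+1)
= 0.1300

0.1300


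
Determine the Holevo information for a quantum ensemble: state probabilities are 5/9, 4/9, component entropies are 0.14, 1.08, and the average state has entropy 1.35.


chi = S(rho) - sum_i p_i * S(rho_i)
Weighted entropy = 5/9 * 0.14 + 4/9 * 1.08
= 0.5578
chi = 1.35 - 0.5578
= 0.7922

0.7922


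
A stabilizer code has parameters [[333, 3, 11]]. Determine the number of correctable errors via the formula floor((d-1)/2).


Code parameters: [[333, 3, 11]], distance d = 11.
Number of correctable errors = floor((d-1)/2)
= floor((11 - 1)/2)
= floor(10/2)
= 5

5


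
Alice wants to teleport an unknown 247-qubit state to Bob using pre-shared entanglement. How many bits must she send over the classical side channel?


Quantum teleportation requires 2 classical bits per qubit teleported.
247 qubit(s) -> 2 * 247 = 494 classical bits

494


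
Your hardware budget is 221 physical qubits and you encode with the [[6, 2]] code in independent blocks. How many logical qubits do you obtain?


Each code block uses 6 physical qubits for 2 logical qubit(s).
Number of complete blocks = floor(221 / 6) = 36
Logical qubits = 36 * 2
= 72

72


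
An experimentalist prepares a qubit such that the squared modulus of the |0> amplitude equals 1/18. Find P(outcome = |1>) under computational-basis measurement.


|alpha|^2 = 1/18 = 0.0556
|beta|^2 = 1 - 1/18 = 17/18 = 0.9444
P(|1>) = |beta|^2 = 0.9444

0.9444


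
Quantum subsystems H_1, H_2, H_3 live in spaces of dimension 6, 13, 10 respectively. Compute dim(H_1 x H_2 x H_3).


dim(H_1 x H_2 x H_3) = 6 * 13 * 10
= 78 * 10
= 780

780


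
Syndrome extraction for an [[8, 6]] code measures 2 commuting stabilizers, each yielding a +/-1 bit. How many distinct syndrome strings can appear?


Each stabilizer generator gives a binary (+1 or -1) measurement outcome.
With 2 independent generators:
Total syndromes = 2^2
= 4

4


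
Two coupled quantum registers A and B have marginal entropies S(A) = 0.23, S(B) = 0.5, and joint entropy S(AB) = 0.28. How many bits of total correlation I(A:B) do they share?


I(A:B) = S(A) + S(B) - S(AB)
= 0.23 + 0.5 - 0.28
= 0.4500

0.4500


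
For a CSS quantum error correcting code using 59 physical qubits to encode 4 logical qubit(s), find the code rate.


Code rate R = k/n
= 4/59
= 0.0678

0.0678


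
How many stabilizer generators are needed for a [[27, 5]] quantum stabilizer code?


For an [[n,k]] stabilizer code:
Number of stabilizer generators = n - k
= 27 - 5
= 22

22


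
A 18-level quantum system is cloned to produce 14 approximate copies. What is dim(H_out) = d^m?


Output space = H^(tensor 14) where dim(H) = 18
dim = 18^14
= 324 (after 2 factors)
= 5832 (after 3 factors)
= 104976 (after 4 factors)
= 1889568 (after 5 factors)
= 34012224 (after 6 factors)
= 612220032 (after 7 factors)
= 11019960576 (after 8 factors)
= 198359290368 (after 9 factors)
= 3570467226624 (after 10 factors)
= 64268410079232 (after 11 factors)
= 1156831381426176 (after 12 factors)
= 20822964865671168 (after 13 factors)
= 374813367582081024 (after 14 factors)
= 374813367582081024

374813367582081024


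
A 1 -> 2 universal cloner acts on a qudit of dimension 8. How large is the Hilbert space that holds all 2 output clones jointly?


Output space = H^(tensor 2) where dim(H) = 8
dim = 8^2
= 64

64


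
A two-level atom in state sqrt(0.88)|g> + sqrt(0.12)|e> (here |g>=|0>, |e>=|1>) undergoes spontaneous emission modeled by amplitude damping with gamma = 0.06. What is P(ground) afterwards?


For amplitude damping with parameter gamma on state sqrt(a)|0> + sqrt(b)|1>:
alpha^2 = 0.88, beta^2 = 0.12
P(|0>) = alpha^2 + gamma * beta^2
= 0.88 + 0.06 * 0.12
= 0.88 + 0.0072
= 0.8872

0.8872


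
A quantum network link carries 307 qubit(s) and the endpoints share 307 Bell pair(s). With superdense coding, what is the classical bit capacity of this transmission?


Superdense coding allows 2 classical bits per shared entangled pair.
307 pair(s) -> 2 * 307 = 614 classical bits

614


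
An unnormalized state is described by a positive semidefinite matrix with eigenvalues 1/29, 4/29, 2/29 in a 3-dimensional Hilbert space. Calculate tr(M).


tr(M) = sum of eigenvalues
= 1/29 + 4/29 + 2/29
= 7/29
= 0.2414

0.2414


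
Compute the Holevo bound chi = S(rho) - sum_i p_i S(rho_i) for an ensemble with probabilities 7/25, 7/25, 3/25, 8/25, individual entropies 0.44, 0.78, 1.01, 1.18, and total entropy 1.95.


chi = S(rho) - sum_i p_i * S(rho_i)
Weighted entropy = 7/25 * 0.44 + 7/25 * 0.78 + 3/25 * 1.01 + 8/25 * 1.18
= 0.8404
chi = 1.95 - 0.8404
= 1.1096

1.1096


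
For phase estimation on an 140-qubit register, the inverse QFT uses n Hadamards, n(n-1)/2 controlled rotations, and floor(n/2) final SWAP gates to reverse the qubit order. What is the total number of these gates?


Hadamard gates: 140
Controlled rotations: n*(n-1)/2 = 140*139/2 = 9730
SWAP gates: floor(n/2) = floor(140/2) = 70
Total = 140 + 9730 + 70
= 9940

9940


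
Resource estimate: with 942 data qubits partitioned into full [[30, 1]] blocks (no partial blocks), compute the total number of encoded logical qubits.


Each code block uses 30 physical qubits for 1 logical qubit(s).
Number of complete blocks = floor(942 / 30) = 31
Logical qubits = 31 * 1
= 31

31


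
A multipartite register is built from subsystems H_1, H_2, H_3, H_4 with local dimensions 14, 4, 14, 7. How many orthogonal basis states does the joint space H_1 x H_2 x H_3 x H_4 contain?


dim(H_1 x H_2 x H_3 x H_4) = 14 * 4 * 14 * 7
= 56 * 14 * 7
= 784 * 7
= 5488

5488


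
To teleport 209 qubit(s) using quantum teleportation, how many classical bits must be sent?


Quantum teleportation requires 2 classical bits per qubit teleported.
209 qubit(s) -> 2 * 209 = 418 classical bits

418


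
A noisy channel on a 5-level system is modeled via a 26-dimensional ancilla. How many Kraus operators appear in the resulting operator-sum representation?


Tracing out the environment in an orthonormal basis {|i>_E} gives Kraus operators K_i = <i|_E U |0>_E.
Number of Kraus operators = dim(H_env) = d_env
= 26

26


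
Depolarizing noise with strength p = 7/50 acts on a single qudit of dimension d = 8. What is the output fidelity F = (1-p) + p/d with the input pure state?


F = (1-p) + p/d
= (1 - 0.1400) + 0.1400/8
= 0.8600 + 0.0175
= 0.8775

0.8775


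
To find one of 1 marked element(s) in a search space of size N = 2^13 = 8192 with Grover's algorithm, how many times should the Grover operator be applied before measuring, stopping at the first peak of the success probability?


After j Grover iterations the success probability is P(j) = sin^2((2j+1)*theta), where sin(theta) = sqrt(k/N).
N = 2^13 = 8192, k = 1
sin(theta) = sqrt(k/N) = 0.01104854346
theta = arcsin(sqrt(k/N)) = 0.01104876825 rad
P(j) reaches its first maximum when (2j+1)*theta is as close as possible to pi/2, i.e. j = round(pi/(4*theta) - 1/2).
pi/(4*theta) - 1/2 = 70.5847
(For comparison, the common estimate pi/4 * sqrt(N/k) = 71.0861; the exact maximiser is used here.)
Optimal iterations = 71

71


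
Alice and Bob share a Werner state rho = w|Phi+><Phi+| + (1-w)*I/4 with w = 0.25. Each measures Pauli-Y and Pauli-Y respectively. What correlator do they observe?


|Phi+> = (|00> + |11>)/sqrt(2)
For the pure Bell state, <Y_A Y_B> = -1 (Bell-state Pauli correlator).
The maximally-mixed part I/4 has tr(I/4 * P tensor P) = 0 for any traceless Pauli P.
So <Y_A Y_B>_rho = w * (-1) + (1 - w) * 0
= 0.25 * (-1)
= -0.2500

-0.2500


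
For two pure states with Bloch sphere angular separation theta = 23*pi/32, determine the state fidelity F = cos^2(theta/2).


For states separated by angle theta on Bloch sphere:
F = cos^2(theta/2)
theta = 23*pi/32 = 2.2580
theta/2 = 1.1290
cos(theta/2) = 0.4276
F = 0.1828

0.1828


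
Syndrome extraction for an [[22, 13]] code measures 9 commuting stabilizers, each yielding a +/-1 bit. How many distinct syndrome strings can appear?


Each stabilizer generator gives a binary (+1 or -1) measurement outcome.
With 9 independent generators:
Total syndromes = 2^9
= 512

512


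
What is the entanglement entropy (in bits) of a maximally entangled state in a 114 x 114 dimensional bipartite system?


For a maximally entangled state in d x d:
S = log2(d) = log2(114)
= 6.8329

6.8329


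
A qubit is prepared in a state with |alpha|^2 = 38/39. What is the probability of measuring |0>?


|alpha|^2 = 38/39 = 0.9744
|beta|^2 = 1 - 38/39 = 1/39 = 0.0256
P(|0>) = |alpha|^2 = 0.9744

0.9744


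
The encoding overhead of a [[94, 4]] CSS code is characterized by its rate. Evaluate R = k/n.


Code rate R = k/n
= 4/94
= 0.0426

0.0426


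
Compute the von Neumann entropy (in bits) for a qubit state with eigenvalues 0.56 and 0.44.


S = -p*log2(p) - (1-p)*log2(1-p)
p = 0.5600, 1-p = 0.4400
= -0.5600 * log2(0.5600) - 0.4400 * log2(0.4400)
= -(-0.4684) - (-0.5211)
= 0.9896

0.9896


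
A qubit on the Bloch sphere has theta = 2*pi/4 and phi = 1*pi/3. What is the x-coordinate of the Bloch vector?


theta = 1.5708, phi = 1.0472
r_x = sin(theta)*cos(phi) = 1.0000 * 0.5000
r_x = 0.5000

0.5000


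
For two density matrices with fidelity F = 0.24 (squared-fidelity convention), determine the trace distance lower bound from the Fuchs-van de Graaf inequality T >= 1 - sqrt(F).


Fuchs-van de Graaf (squared-fidelity convention): 1 - sqrt(F) <= T <= sqrt(1 - F).
Lower bound: T >= 1 - sqrt(F)
sqrt(F) = sqrt(0.24) = 0.4899
T >= 1 - 0.4899
T >= 0.5101

0.5101
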